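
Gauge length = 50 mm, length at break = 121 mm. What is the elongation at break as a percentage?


142.0%


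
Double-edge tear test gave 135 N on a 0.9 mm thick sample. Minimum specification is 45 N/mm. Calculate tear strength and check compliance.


Tear strength = 135 / 0.9 = 150.0 N/mm
Required minimum = 45 N/mm
Compliant: Yes


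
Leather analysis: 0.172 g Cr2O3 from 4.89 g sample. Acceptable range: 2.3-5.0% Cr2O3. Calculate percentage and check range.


Cr2O3% = 0.172 / 4.89 x 100 = 3.52%
Acceptable range: 2.3 to 5.0%
Within range: Yes


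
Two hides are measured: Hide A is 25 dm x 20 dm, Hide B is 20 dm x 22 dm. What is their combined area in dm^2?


Hide A area = 25 x 20 = 500 dm^2
Hide B area = 20 x 22 = 440 dm^2
Total = 500 + 440 = 940 dm^2


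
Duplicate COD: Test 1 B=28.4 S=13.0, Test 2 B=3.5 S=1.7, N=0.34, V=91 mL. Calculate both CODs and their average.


COD1 = (28.4 - 13.0) x 0.34 x 8000 / 91 = 460.3 mg/L
COD2 = (3.5 - 1.7) x 0.34 x 8000 / 91 = 53.8 mg/L
Average = (460.3 + 53.8) / 2 = 257.1 mg/L


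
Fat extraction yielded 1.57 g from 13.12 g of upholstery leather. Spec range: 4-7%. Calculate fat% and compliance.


Fat% = 1.57 / 13.12 x 100 = 12.0%
Spec range: 4-7%
Compliant: No


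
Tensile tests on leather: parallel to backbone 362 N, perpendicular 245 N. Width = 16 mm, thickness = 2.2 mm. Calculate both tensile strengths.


Parallel = 10.28 N/mm^2
Perpendicular = 6.96 N/mm^2

Area = 16 x 2.2 = 35.2 mm^2
TS (parallel) = 362 / 35.2 = 10.28 N/mm^2
TS (perpendicular) = 245 / 35.2 = 6.96 N/mm^2


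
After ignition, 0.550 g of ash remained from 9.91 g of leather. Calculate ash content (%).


Ash% = 0.550 / 9.91 x 100
Ash% = 5.55%


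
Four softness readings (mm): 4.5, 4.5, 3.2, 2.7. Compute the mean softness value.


3.73 mm


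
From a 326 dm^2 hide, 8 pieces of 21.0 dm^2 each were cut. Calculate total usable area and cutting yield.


Total usable = 8 x 21.0 = 168.0 dm^2
Yield = 168.0 / 326 x 100 = 51.5%


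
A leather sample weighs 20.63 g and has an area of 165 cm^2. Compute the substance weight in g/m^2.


1250.3 g/m^2

Substance weight = mass / area x 10000
SW = 20.63 / 165 x 10000
SW = 1250.3 g/m^2


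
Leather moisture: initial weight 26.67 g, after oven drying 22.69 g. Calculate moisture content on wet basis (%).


Moisture = 26.67 - 22.69 = 3.98 g
MC = 3.98 / 26.67 x 100 = 14.9%


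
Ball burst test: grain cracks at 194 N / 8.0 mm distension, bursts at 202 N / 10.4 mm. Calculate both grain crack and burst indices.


Crack index = 24.3 N/mm
Burst index = 19.4 N/mm


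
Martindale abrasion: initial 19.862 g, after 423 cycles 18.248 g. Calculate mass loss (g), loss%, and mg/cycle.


Mass loss = 1.614 g
Loss = 8.13%
Rate = 3.816 mg/cycle

Loss = 19.862 - 18.248 = 1.614 g
Loss% = 1.614 / 19.862 x 100 = 8.13%
Rate = 1.614 / 423 x 1000 = 3.816 mg/cycle


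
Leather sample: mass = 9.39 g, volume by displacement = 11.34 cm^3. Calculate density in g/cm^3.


0.828 g/cm^3


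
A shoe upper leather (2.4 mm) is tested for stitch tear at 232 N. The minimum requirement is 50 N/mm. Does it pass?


STS = 96.7 N/mm
Passes: Yes

STS = 232 / 2.4 = 96.7 N/mm
Minimum required: 50 N/mm
Passes: Yes


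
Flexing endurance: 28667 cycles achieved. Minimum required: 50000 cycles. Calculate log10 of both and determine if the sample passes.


Achieved: log10 = 4.46
Required: log10 = 4.70
Passes: No


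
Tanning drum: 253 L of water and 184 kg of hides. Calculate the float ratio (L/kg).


1.4

Float ratio = water / hide weight
Ratio = 253 / 184 = 1.4


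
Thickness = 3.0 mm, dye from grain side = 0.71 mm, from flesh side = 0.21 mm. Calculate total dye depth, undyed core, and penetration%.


Total dyed = 0.71 + 0.21 = 0.92 mm
Undyed core = 3.0 - 0.92 = 2.08 mm
Penetration = 0.92 / 3.0 x 100 = 30.7%


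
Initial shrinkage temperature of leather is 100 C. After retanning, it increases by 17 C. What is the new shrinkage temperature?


New Ts = 100 + 17 = 117 C


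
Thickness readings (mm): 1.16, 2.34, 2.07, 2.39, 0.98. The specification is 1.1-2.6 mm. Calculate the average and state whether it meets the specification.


Sum = 8.94
Average = 8.94 / 5 = 1.79 mm
Specification range: 1.1 to 2.6 mm
Within spec: Yes


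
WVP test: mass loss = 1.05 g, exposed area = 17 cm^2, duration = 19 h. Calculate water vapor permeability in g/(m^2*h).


32.51 g/(m^2*h)

WVP = mass_loss / (area x time) x 10000
WVP = 1.05 / (17 x 19) x 10000
WVP = 1.05 / 323 x 10000 = 32.51 g/(m^2*h)


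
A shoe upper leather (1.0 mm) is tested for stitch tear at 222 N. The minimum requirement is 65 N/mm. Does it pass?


STS = 222.0 N/mm
Passes: Yes

STS = 222 / 1.0 = 222.0 N/mm
Minimum required: 65 N/mm
Passes: Yes


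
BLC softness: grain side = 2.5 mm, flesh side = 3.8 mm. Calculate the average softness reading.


3.15 mm

Average = (2.5 + 3.8) / 2
Average = 3.15 mm


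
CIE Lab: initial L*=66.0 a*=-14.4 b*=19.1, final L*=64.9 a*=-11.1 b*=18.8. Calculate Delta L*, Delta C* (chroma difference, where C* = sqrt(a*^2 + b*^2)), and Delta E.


Delta L* = 64.9 - 66.0 = -1.1
C1* = sqrt((-14.4)^2 + (19.1)^2) = 23.920
C2* = sqrt((-11.1)^2 + (18.8)^2) = 21.832
Delta C* = 21.832 - 23.920 = -2.09
Delta E = sqrt((-1.1)^2 + (3.3)^2 + (-0.3)^2) = 3.49


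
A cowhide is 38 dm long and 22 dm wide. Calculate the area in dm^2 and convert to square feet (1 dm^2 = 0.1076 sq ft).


Area = 38 x 22 = 836 dm^2
Conversion: 836 x 0.1076 = 89.95 sq ft


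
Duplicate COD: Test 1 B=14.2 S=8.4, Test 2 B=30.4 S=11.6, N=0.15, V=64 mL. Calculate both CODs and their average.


COD1 = (14.2 - 8.4) x 0.15 x 8000 / 64 = 108.8 mg/L
COD2 = (30.4 - 11.6) x 0.15 x 8000 / 64 = 352.5 mg/L
Average = (108.8 + 352.5) / 2 = 230.7 mg/L


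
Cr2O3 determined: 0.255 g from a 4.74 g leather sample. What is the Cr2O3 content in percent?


Cr2O3% = 0.255 / 4.74 x 100
Cr2O3% = 5.38%


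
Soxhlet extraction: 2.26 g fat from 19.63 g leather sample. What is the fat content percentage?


11.5%

Fat content = 2.26 / 19.63 x 100
Fat = 11.5%


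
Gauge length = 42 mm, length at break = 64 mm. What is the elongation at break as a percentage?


52.4%


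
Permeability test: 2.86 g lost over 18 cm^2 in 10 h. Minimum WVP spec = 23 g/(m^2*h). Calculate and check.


WVP = 2.86 / (18 x 10) x 10000 = 158.89 g/(m^2*h)
Minimum: 23 g/(m^2*h)
Meets spec: Yes


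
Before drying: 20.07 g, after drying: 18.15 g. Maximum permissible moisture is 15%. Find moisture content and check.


MC = (20.07 - 18.15) / 20.07 x 100 = 9.6%
Maximum: 15%
Acceptable: Yes


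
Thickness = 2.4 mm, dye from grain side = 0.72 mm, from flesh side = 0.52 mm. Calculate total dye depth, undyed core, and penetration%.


Total dyed = 1.24 mm
Undyed core = 1.16 mm
Penetration = 51.7%

Total dyed = 0.72 + 0.52 = 1.24 mm
Undyed core = 2.4 - 1.24 = 1.16 mm
Penetration = 1.24 / 2.4 x 100 = 51.7%


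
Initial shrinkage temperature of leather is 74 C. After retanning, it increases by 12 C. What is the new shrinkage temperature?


86 C

New Ts = 74 + 12 = 86 C


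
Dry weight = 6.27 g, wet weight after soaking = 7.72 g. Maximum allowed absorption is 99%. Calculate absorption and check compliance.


WA = (7.72 - 6.27) / 6.27 x 100 = 23.1%
Maximum allowed: 99%
Compliant: Yes


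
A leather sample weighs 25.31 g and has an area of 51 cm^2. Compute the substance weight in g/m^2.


4962.7 g/m^2

Substance weight = mass / area x 10000
SW = 25.31 / 51 x 10000
SW = 4962.7 g/m^2


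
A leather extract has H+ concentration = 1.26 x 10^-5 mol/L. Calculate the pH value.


pH = -log10[H+]
pH = -log10(1.26 x 10^-5) = 4.90


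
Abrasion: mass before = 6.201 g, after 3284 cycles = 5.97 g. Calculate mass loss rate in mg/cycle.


0.070 mg/cycle


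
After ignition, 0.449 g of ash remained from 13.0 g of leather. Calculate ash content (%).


Ash% = 0.449 / 13.0 x 100
Ash% = 3.45%


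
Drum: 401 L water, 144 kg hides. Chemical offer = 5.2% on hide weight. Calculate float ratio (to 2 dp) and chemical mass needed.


Float ratio = 401 / 144 = 2.78
Chemical = 144 x 5.2 / 100 = 7.488 kg


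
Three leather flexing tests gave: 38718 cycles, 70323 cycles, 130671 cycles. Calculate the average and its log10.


Average = (38718 + 70323 + 130671) / 3 = 79904 cycles
log10(79904) = 4.90


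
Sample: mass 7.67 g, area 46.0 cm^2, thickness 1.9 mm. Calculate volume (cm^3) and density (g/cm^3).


Volume = 8.740 cm^3
Density = 0.878 g/cm^3


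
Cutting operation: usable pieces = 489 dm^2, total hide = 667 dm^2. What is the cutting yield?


73.3%

Yield = usable / total x 100
Yield = 489 / 667 x 100 = 73.3%


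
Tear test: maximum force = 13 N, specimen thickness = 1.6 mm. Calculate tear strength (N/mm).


Tear strength = force / thickness
Tear = 13 / 1.6 = 8.1 N/mm


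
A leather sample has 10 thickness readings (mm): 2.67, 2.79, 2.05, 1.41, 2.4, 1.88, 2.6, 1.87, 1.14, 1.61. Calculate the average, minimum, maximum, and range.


Average = 2.04 mm
Min = 1.14 mm
Max = 2.79 mm
Range = 1.65 mm

Sum = 20.42
Average = 20.42 / 10 = 2.04 mm
Minimum = 1.14 mm
Maximum = 2.79 mm
Range = 2.79 - 1.14 = 1.65 mm


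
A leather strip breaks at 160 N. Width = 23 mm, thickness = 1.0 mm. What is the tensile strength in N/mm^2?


Cross-sectional area = 23 x 1.0 = 23.0 mm^2
Tensile strength = 160 / 23.0 = 6.96 N/mm^2


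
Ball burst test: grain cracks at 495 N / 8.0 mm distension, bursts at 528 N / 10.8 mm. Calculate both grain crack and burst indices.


Crack index = 61.9 N/mm
Burst index = 48.9 N/mm


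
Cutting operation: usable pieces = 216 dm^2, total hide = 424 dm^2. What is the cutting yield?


50.9%

Yield = usable / total x 100
Yield = 216 / 424 x 100 = 50.9%


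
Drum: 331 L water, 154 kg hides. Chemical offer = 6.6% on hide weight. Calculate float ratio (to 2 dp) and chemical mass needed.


Float ratio = 331 / 154 = 2.15
Chemical = 154 x 6.6 / 100 = 10.164 kg


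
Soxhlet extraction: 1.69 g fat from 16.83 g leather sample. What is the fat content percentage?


10.0%


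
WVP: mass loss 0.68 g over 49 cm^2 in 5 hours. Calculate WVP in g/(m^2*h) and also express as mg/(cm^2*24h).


WVP = 0.68 / (49 x 5) x 10000 = 27.76 g/(m^2*h)
Mass loss in mg = 0.68 x 1000 = 680 mg
Per cm^2 per 24h in mg: 680 x 24 / (49 x 5) = 16320 / 245 = 66.61 mg/(cm^2*24h)


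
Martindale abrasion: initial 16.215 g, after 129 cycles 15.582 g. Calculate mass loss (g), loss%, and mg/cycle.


Loss = 16.215 - 15.582 = 0.633 g
Loss% = 0.633 / 16.215 x 100 = 3.90%
Rate = 0.633 / 129 x 1000 = 4.907 mg/cycle


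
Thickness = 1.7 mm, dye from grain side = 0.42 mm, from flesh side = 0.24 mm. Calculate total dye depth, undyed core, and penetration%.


Total dyed = 0.66 mm
Undyed core = 1.04 mm
Penetration = 38.8%

Total dyed = 0.42 + 0.24 = 0.66 mm
Undyed core = 1.7 - 0.66 = 1.04 mm
Penetration = 0.66 / 1.7 x 100 = 38.8%


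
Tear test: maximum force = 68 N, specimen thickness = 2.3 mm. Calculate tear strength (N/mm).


Tear strength = force / thickness
Tear = 68 / 2.3 = 29.6 N/mm


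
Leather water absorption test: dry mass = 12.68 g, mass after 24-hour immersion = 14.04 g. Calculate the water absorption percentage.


Water absorbed = 14.04 - 12.68 = 1.36 g
WA% = 1.36 / 12.68 x 100 = 10.7%


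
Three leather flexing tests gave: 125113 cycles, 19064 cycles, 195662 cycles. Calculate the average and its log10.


Average = 113280 cycles
log10 = 5.05

Average = (125113 + 19064 + 195662) / 3 = 113280 cycles
log10(113280) = 5.05


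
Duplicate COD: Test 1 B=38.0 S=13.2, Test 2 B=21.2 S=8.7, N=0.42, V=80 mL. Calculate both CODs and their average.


COD1 = 1041.6 mg/L
COD2 = 525.0 mg/L
Average = 783.3 mg/L

COD1 = (38.0 - 13.2) x 0.42 x 8000 / 80 = 1041.6 mg/L
COD2 = (21.2 - 8.7) x 0.42 x 8000 / 80 = 525.0 mg/L
Average = (1041.6 + 525.0) / 2 = 783.3 mg/L


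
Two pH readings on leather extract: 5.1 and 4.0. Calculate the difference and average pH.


Difference = |5.1 - 4.0| = 1.1
Average = (5.1 + 4.0) / 2 = 4.55


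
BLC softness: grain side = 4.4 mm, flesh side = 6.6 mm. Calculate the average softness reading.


5.50 mm

Average = (4.4 + 6.6) / 2
Average = 5.50 mm


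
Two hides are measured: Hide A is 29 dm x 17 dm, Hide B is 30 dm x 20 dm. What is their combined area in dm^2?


1093 dm^2

Hide A area = 29 x 17 = 493 dm^2
Hide B area = 30 x 20 = 600 dm^2
Total = 493 + 600 = 1093 dm^2


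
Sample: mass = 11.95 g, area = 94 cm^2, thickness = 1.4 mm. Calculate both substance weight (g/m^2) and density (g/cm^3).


Substance weight = 1271.3 g/m^2
Density = 0.908 g/cm^3


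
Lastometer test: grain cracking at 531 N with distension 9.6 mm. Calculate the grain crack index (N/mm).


Grain crack index = force / distension
Index = 531 / 9.6 = 55.3 N/mm


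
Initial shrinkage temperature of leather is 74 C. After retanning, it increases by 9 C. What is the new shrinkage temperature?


New Ts = 74 + 9 = 83 C


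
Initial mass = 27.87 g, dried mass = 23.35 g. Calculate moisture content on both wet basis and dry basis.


Moisture lost = 27.87 - 23.35 = 4.52 g
Wet basis MC = 4.52 / 27.87 x 100 = 16.2%
Dry basis MC = 4.52 / 23.35 x 100 = 19.4%


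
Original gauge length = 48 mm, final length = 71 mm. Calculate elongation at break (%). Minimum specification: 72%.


Elongation = 47.9%
Meets spec: No

Extension = 71 - 48 = 23 mm
Elongation = 23 / 48 x 100 = 47.9%
Minimum required: 72%
Meets specification: No


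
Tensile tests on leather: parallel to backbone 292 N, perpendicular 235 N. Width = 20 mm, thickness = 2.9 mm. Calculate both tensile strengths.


Area = 20 x 2.9 = 58.0 mm^2
TS (parallel) = 292 / 58.0 = 5.03 N/mm^2
TS (perpendicular) = 235 / 58.0 = 4.05 N/mm^2


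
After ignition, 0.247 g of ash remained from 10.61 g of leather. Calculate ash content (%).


2.33%

Ash% = 0.247 / 10.61 x 100
Ash% = 2.33%


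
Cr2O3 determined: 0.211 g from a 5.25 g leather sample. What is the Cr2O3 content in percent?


Cr2O3% = 0.211 / 5.25 x 100
Cr2O3% = 4.02%


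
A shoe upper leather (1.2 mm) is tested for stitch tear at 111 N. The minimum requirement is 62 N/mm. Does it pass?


STS = 111 / 1.2 = 92.5 N/mm
Minimum required: 62 N/mm
Passes: Yes


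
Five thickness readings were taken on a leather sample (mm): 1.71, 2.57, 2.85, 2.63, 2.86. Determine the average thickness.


2.52 mm

Sum = 1.71 + 2.57 + 2.85 + 2.63 + 2.86 = 12.62
Average = 12.62 / 5 = 2.52 mm


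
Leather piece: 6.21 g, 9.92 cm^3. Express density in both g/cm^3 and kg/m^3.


0.626 g/cm^3
626 kg/m^3

Density = 6.21 / 9.92 = 0.626 g/cm^3
Convert: 0.626 x 1000 = 626 kg/m^3


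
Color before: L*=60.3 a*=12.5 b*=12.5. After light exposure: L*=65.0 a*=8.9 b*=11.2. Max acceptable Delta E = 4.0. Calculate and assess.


Delta E = 6.06
Passes: No

dL = 4.7, da = -3.6, db = -1.3
dE = sqrt((4.7)^2 + (-3.6)^2 + (-1.3)^2) = 6.06
Max = 4.0
Passes: No


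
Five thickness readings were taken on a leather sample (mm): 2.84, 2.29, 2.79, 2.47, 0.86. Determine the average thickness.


2.25 mm


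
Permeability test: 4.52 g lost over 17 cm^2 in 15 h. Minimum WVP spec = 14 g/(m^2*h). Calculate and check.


WVP = 177.25 g/(m^2*h)
Meets specification: Yes


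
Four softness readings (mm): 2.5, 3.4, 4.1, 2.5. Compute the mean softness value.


3.13 mm

Sum = 2.5 + 3.4 + 4.1 + 2.5
Mean = 12.5 / 4 = 3.13 mm


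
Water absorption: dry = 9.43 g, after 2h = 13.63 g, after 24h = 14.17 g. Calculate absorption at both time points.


WA (2h) = (13.63 - 9.43) / 9.43 x 100 = 44.5%
WA (24h) = (14.17 - 9.43) / 9.43 x 100 = 50.3%


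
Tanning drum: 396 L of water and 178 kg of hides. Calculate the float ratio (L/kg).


Float ratio = water / hide weight
Ratio = 396 / 178 = 2.2


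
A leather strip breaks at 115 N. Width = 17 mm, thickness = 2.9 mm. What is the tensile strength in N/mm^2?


2.33 N/mm^2

Cross-sectional area = 17 x 2.9 = 49.3 mm^2
Tensile strength = 115 / 49.3 = 2.33 N/mm^2


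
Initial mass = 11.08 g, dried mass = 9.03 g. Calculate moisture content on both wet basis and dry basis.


Wet basis = 18.5%
Dry basis = 22.7%

Moisture lost = 11.08 - 9.03 = 2.05 g
Wet basis MC = 2.05 / 11.08 x 100 = 18.5%
Dry basis MC = 2.05 / 9.03 x 100 = 22.7%


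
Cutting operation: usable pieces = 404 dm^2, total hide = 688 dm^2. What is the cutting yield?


Yield = usable / total x 100
Yield = 404 / 688 x 100 = 58.7%


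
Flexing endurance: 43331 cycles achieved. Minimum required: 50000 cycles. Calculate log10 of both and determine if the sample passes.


log10(43331) = 4.64
log10(50000) = 4.70
Passes: No


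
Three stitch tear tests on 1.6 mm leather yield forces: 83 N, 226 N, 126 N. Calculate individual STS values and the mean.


STS1 = 83 / 1.6 = 51.9 N/mm
STS2 = 226 / 1.6 = 141.3 N/mm
STS3 = 126 / 1.6 = 78.8 N/mm
Mean = (51.9 + 141.3 + 78.8) / 3 = 90.7 N/mm


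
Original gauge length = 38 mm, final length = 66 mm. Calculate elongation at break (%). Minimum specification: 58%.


Elongation = 73.7%
Meets spec: Yes

Extension = 66 - 38 = 28 mm
Elongation = 28 / 38 x 100 = 73.7%
Minimum required: 58%
Meets specification: Yes


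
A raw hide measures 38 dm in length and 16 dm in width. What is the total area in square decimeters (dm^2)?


608 dm^2

Area = length x width
Area = 38 x 16 = 608 dm^2


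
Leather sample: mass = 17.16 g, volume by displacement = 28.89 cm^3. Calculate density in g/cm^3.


Density = mass / volume
Density = 17.16 / 28.89 = 0.594 g/cm^3


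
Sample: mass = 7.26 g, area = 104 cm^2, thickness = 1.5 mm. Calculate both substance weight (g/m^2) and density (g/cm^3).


Substance weight = 698.1 g/m^2
Density = 0.465 g/cm^3

SW = 7.26 / 104 x 10000 = 698.1 g/m^2
Volume = 104 x 1.5 / 10 = 15.60 cm^3
Density = 7.26 / 15.60 = 0.465 g/cm^3


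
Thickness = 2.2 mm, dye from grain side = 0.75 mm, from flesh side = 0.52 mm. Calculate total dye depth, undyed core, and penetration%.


Total dyed = 1.27 mm
Undyed core = 0.93 mm
Penetration = 57.7%


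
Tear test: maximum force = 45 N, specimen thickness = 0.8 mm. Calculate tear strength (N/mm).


56.3 N/mm


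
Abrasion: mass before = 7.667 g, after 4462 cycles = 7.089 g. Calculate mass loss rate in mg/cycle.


0.130 mg/cycle

Mass loss = 7.667 - 7.089 = 0.578 g
Rate = 0.578 / 4462 x 1000 = 0.130 mg/cycle


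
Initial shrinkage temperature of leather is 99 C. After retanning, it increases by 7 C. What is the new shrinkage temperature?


106 C


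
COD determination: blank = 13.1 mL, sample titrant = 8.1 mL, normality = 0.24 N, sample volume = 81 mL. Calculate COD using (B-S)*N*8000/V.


118.5 mg/L


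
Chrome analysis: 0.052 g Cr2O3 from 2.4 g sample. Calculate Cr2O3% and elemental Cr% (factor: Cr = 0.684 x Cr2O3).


Cr2O3 = 2.17%
Cr = 1.48%


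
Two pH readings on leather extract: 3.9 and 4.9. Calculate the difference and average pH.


Difference = |3.9 - 4.9| = 1.0
Average = (3.9 + 4.9) / 2 = 4.40


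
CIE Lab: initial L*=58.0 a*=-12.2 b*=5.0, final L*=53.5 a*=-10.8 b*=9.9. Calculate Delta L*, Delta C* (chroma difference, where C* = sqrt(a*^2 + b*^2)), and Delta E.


Delta L* = 53.5 - 58.0 = -4.5
C1* = sqrt((-12.2)^2 + (5.0)^2) = 13.185
C2* = sqrt((-10.8)^2 + (9.9)^2) = 14.651
Delta C* = 14.651 - 13.185 = 1.47
Delta E = sqrt((-4.5)^2 + (1.4)^2 + (4.9)^2) = 6.80


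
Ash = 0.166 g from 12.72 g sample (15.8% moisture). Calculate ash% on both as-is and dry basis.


As-is ash% = 0.166 / 12.72 x 100 = 1.31%
Dry mass = 12.72 x (100 - 15.8) / 100 = 10.71024 g
Dry-basis ash% = 0.166 / 10.71024 x 100 = 1.55%


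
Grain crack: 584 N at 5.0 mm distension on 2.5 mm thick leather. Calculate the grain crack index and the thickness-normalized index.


Crack index = 584 / 5.0 = 116.8 N/mm
Normalized = 116.8 / 2.5 = 46.7 N/mm per mm


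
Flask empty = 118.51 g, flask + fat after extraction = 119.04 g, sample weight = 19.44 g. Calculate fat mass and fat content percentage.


Fat mass = 119.04 - 118.51 = 0.53 g
Fat% = 0.53 / 19.44 x 100 = 2.7%


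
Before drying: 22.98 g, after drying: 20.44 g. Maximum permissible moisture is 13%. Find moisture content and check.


Moisture content = 11.1%
Acceptable: Yes

MC = (22.98 - 20.44) / 22.98 x 100 = 11.1%
Maximum: 13%
Acceptable: Yes


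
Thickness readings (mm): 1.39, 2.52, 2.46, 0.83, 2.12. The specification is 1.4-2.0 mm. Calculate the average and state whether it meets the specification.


Average = 1.86 mm
Within specification: Yes

Sum = 9.32
Average = 9.32 / 5 = 1.86 mm
Specification range: 1.4 to 2.0 mm
Within spec: Yes


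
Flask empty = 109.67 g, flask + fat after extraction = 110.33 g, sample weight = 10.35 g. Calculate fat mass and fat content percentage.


Fat mass = 110.33 - 109.67 = 0.66 g
Fat% = 0.66 / 10.35 x 100 = 6.4%


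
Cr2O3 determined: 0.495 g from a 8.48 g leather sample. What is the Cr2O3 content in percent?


5.84%


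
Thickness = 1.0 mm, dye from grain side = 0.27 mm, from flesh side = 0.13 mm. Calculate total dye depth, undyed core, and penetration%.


Total dyed = 0.40 mm
Undyed core = 0.60 mm
Penetration = 40.0%

Total dyed = 0.27 + 0.13 = 0.40 mm
Undyed core = 1.0 - 0.40 = 0.60 mm
Penetration = 0.40 / 1.0 x 100 = 40.0%


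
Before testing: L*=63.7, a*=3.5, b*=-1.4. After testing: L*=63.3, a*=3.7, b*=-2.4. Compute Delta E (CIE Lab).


Delta E = 1.10

dL = 63.3 - 63.7 = -0.4
da = 3.7 - 3.5 = 0.2
db = -2.4 - (-1.4) = -1.0
dE = sqrt((-0.4)^2 + (0.2)^2 + (-1.0)^2) = 1.10


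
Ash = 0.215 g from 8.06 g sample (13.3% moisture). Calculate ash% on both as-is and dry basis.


As-is ash = 2.67%
Dry-basis ash = 3.08%

As-is ash% = 0.215 / 8.06 x 100 = 2.67%
Dry mass = 8.06 x (100 - 13.3) / 100 = 6.98802 g
Dry-basis ash% = 0.215 / 6.98802 x 100 = 3.08%


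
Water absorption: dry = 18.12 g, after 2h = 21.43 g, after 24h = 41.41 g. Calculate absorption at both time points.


2h absorption = 18.3%
24h absorption = 128.5%

WA (2h) = (21.43 - 18.12) / 18.12 x 100 = 18.3%
WA (24h) = (41.41 - 18.12) / 18.12 x 100 = 128.5%


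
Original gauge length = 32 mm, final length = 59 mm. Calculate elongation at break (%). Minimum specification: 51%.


Elongation = 84.4%
Meets spec: Yes


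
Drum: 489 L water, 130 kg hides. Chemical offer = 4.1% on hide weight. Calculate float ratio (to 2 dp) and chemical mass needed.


Float ratio = 489 / 130 = 3.76
Chemical = 130 x 4.1 / 100 = 5.33 kg


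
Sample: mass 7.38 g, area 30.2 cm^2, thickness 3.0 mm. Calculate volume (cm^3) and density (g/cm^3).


Thickness in cm = 3.0 / 10 = 0.30 cm
Volume = 30.2 x 0.30 = 9.060 cm^3
Density = 7.38 / 9.060 = 0.815 g/cm^3


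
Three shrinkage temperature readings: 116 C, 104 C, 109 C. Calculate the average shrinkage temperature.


109.7 C

Average = (116 + 104 + 109) / 3
Average = 329 / 3 = 109.7 C


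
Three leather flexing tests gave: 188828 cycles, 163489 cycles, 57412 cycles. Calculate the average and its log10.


Average = 136576 cycles
log10 = 5.14

Average = (188828 + 163489 + 57412) / 3 = 136576 cycles
log10(136576) = 5.14


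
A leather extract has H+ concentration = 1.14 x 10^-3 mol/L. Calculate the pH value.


pH = -log10[H+]
pH = -log10(1.14 x 10^-3) = 2.94


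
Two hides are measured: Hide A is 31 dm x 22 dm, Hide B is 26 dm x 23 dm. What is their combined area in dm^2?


Hide A area = 31 x 22 = 682 dm^2
Hide B area = 26 x 23 = 598 dm^2
Total = 682 + 598 = 1280 dm^2


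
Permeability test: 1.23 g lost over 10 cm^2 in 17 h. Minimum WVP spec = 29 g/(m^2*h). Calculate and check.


WVP = 1.23 / (10 x 17) x 10000 = 72.35 g/(m^2*h)
Minimum: 29 g/(m^2*h)
Meets spec: Yes


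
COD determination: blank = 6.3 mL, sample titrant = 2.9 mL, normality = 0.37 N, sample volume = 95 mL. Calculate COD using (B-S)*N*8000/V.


105.9 mg/L


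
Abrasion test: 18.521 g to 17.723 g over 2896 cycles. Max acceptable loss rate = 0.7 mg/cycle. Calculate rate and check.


Loss = 18.521 - 17.723 = 0.798 g
Rate = 0.798 g / 2896 cycles x 1000 = 0.276 mg/cycle
Max = 0.7 mg/cycle
Passes: Yes


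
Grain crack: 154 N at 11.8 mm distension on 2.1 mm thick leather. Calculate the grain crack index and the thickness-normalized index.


Crack index = 13.1 N/mm
Normalized index = 6.2 N/mm per mm

Crack index = 154 / 11.8 = 13.1 N/mm
Normalized = 13.1 / 2.1 = 6.2 N/mm per mm


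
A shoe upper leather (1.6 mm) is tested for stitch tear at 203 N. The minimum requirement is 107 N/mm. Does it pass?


STS = 126.9 N/mm
Passes: Yes


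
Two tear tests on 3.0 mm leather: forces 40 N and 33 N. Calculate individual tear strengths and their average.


Tear 1 = 40 / 3.0 = 13.3 N/mm
Tear 2 = 33 / 3.0 = 11.0 N/mm
Average = (13.3 + 11.0) / 2 = 12.2 N/mm


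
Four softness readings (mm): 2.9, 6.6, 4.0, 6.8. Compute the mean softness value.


5.08 mm

Sum = 2.9 + 6.6 + 4.0 + 6.8
Mean = 20.3 / 4 = 5.08 mm


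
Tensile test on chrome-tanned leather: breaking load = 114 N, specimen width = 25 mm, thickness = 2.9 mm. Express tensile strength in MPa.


Cross-section = 25 x 2.9 = 72.5 mm^2
TS = 114 / 72.5 = 1.57 MPa
(1 N/mm^2 = 1 MPa)


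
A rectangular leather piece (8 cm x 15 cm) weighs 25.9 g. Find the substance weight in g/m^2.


2158.3 g/m^2

Area = 8 x 15 = 120 cm^2
SW = 25.9 / 120 x 10000 = 2158.3 g/m^2


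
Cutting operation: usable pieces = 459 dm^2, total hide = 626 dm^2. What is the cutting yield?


73.3%

Yield = usable / total x 100
Yield = 459 / 626 x 100 = 73.3%


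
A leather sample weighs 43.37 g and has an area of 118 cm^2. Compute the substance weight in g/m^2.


3675.4 g/m^2

Substance weight = mass / area x 10000
SW = 43.37 / 118 x 10000
SW = 3675.4 g/m^2


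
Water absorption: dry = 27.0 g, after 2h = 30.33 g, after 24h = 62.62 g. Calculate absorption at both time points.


2h absorption = 12.3%
24h absorption = 131.9%


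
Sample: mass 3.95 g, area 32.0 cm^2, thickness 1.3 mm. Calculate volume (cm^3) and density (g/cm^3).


Volume = 4.160 cm^3
Density = 0.950 g/cm^3

Thickness in cm = 1.3 / 10 = 0.13 cm
Volume = 32.0 x 0.13 = 4.160 cm^3
Density = 3.95 / 4.160 = 0.950 g/cm^3


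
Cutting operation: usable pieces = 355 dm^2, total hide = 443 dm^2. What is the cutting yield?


Yield = usable / total x 100
Yield = 355 / 443 x 100 = 80.1%


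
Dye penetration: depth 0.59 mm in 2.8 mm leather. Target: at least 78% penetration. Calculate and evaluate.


Penetration = 0.59 / 2.8 x 100 = 21.1%
Target: 78%
Meets target: No


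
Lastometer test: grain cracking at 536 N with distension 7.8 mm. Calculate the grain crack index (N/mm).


68.7 N/mm


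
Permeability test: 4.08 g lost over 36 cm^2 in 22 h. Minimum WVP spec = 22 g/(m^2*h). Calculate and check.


WVP = 4.08 / (36 x 22) x 10000 = 51.52 g/(m^2*h)
Minimum: 22 g/(m^2*h)
Meets spec: Yes


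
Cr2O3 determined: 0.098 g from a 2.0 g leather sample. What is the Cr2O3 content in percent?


Cr2O3% = 0.098 / 2.0 x 100
Cr2O3% = 4.90%


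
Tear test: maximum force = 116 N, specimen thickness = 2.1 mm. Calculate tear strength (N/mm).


Tear strength = force / thickness
Tear = 116 / 2.1 = 55.2 N/mm


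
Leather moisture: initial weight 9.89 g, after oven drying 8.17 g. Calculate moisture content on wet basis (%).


Moisture = 9.89 - 8.17 = 1.72 g
MC = 1.72 / 9.89 x 100 = 17.4%


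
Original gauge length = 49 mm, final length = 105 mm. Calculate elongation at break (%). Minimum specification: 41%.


Extension = 105 - 49 = 56 mm
Elongation = 56 / 49 x 100 = 114.3%
Minimum required: 41%
Meets specification: Yes


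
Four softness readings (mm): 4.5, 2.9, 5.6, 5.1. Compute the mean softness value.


Sum = 4.5 + 2.9 + 5.6 + 5.1
Mean = 18.1 / 4 = 4.53 mm


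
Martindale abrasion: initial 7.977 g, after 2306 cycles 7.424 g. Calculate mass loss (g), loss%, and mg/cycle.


Mass loss = 0.553 g
Loss = 6.93%
Rate = 0.240 mg/cycle

Loss = 7.977 - 7.424 = 0.553 g
Loss% = 0.553 / 7.977 x 100 = 6.93%
Rate = 0.553 / 2306 x 1000 = 0.240 mg/cycle


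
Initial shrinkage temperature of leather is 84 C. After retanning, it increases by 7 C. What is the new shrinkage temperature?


91 C


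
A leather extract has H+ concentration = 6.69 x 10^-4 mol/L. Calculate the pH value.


pH = -log10[H+]
pH = -log10(6.69 x 10^-4) = 3.17


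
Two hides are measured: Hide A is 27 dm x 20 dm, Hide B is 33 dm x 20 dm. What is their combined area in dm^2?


Hide A area = 27 x 20 = 540 dm^2
Hide B area = 33 x 20 = 660 dm^2
Total = 540 + 660 = 1200 dm^2


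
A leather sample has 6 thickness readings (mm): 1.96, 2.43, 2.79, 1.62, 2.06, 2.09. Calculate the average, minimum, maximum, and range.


Sum = 12.95
Average = 12.95 / 6 = 2.16 mm
Minimum = 1.62 mm
Maximum = 2.79 mm
Range = 2.79 - 1.62 = 1.17 mm


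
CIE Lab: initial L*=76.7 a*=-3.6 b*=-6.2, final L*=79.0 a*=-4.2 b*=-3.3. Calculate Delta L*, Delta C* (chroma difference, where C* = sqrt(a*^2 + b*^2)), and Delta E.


Delta L* = 79.0 - 76.7 = 2.3
C1* = sqrt((-3.6)^2 + (-6.2)^2) = 7.169
C2* = sqrt((-4.2)^2 + (-3.3)^2) = 5.341
Delta C* = 5.341 - 7.169 = -1.83
Delta E = sqrt((2.3)^2 + (-0.6)^2 + (2.9)^2) = 3.75


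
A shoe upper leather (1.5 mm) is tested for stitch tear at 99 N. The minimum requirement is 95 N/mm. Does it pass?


STS = 66.0 N/mm
Passes: No

STS = 99 / 1.5 = 66.0 N/mm
Minimum required: 95 N/mm
Passes: No


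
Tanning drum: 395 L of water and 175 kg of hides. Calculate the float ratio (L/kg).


Float ratio = water / hide weight
Ratio = 395 / 175 = 2.3


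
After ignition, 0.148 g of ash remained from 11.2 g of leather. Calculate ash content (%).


1.32%

Ash% = 0.148 / 11.2 x 100
Ash% = 1.32%


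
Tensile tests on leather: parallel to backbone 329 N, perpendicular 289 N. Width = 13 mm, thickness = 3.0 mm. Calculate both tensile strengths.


Parallel = 8.44 N/mm^2
Perpendicular = 7.41 N/mm^2


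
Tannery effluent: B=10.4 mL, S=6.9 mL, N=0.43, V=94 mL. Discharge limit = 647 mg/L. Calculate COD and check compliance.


COD = 128.1 mg/L
Compliant: Yes

COD = (10.4 - 6.9) x 0.43 x 8000 / 94 = 128.1 mg/L
Limit: 647 mg/L
Compliant: Yes


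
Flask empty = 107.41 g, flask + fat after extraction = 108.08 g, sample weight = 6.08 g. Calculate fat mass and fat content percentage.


Fat mass = 108.08 - 107.41 = 0.67 g
Fat% = 0.67 / 6.08 x 100 = 11.0%


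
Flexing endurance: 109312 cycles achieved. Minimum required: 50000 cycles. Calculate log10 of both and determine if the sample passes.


log10(109312) = 5.04
log10(50000) = 4.70
Passes: Yes


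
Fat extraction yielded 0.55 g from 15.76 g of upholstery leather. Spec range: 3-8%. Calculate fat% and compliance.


Fat content = 3.5%
Compliant: Yes

Fat% = 0.55 / 15.76 x 100 = 3.5%
Spec range: 3-8%
Compliant: Yes


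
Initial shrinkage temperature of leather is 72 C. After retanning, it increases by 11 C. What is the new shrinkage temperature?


New Ts = 72 + 11 = 83 C


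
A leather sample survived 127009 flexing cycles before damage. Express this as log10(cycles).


5.10


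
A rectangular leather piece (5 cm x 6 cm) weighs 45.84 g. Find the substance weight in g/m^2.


15280.0 g/m^2


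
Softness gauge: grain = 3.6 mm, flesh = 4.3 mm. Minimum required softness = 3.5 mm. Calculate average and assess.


Average softness = 3.95 mm
Meets requirement: Yes


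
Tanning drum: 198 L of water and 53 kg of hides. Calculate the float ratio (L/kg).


3.7


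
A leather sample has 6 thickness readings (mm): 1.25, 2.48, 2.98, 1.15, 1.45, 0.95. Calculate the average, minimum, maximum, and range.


Sum = 10.26
Average = 10.26 / 6 = 1.71 mm
Minimum = 0.95 mm
Maximum = 2.98 mm
Range = 2.98 - 0.95 = 2.03 mm


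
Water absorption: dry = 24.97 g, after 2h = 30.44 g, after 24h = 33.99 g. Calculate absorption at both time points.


WA (2h) = (30.44 - 24.97) / 24.97 x 100 = 21.9%
WA (24h) = (33.99 - 24.97) / 24.97 x 100 = 36.1%


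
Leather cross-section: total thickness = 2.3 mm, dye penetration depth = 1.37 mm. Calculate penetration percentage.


59.6%

Penetration% = 1.37 / 2.3 x 100
Penetration = 59.6%


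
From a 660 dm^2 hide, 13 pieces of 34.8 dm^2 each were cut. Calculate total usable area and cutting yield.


Total usable = 13 x 34.8 = 452.4 dm^2
Yield = 452.4 / 660 x 100 = 68.5%


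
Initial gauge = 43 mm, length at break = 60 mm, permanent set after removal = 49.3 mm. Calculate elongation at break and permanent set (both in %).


Elongation at break = (60 - 43) / 43 x 100 = 39.5%
Permanent set = (49.3 - 43) / 43 x 100 = 14.7%


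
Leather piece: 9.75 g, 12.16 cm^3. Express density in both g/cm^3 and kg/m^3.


0.802 g/cm^3
802 kg/m^3

Density = 9.75 / 12.16 = 0.802 g/cm^3
Convert: 0.802 x 1000 = 802 kg/m^3


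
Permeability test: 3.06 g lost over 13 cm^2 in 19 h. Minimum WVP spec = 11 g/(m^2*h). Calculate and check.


WVP = 3.06 / (13 x 19) x 10000 = 123.89 g/(m^2*h)
Minimum: 11 g/(m^2*h)
Meets spec: Yes


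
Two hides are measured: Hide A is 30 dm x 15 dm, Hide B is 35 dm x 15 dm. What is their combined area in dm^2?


Hide A area = 30 x 15 = 450 dm^2
Hide B area = 35 x 15 = 525 dm^2
Total = 450 + 525 = 975 dm^2


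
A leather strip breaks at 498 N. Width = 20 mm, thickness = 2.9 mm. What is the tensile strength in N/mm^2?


8.59 N/mm^2

Cross-sectional area = 20 x 2.9 = 58.0 mm^2
Tensile strength = 498 / 58.0 = 8.59 N/mm^2


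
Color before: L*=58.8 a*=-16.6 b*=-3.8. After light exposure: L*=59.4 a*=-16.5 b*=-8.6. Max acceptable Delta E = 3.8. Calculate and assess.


Delta E = 4.84
Passes: No

dL = 0.6, da = 0.1, db = -4.8
dE = sqrt((0.6)^2 + (0.1)^2 + (-4.8)^2) = 4.84
Max = 3.8
Passes: No


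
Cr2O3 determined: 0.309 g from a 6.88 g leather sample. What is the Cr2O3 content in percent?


Cr2O3% = 0.309 / 6.88 x 100
Cr2O3% = 4.49%


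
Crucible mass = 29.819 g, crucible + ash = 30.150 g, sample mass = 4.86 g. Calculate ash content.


Ash mass = 30.150 - 29.819 = 0.331 g
Ash% = 0.331 / 4.86 x 100 = 6.81%


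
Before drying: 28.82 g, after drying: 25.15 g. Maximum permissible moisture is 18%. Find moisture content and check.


MC = (28.82 - 25.15) / 28.82 x 100 = 12.7%
Maximum: 18%
Acceptable: Yes


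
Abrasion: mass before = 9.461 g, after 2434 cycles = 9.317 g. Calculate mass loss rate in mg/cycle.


0.059 mg/cycle


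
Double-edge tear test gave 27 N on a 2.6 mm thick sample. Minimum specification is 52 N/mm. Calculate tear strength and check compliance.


Tear strength = 10.4 N/mm
Compliant: No


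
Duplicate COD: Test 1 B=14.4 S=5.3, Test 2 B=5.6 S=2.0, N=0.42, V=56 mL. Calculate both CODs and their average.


COD1 = (14.4 - 5.3) x 0.42 x 8000 / 56 = 546.0 mg/L
COD2 = (5.6 - 2.0) x 0.42 x 8000 / 56 = 216.0 mg/L
Average = (546.0 + 216.0) / 2 = 381.0 mg/L


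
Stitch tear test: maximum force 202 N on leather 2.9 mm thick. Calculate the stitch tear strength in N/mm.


69.7 N/mm

Stitch tear strength = force / thickness
STS = 202 / 2.9 = 69.7 N/mm


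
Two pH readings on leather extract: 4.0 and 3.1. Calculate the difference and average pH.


Difference = 0.9
Average pH = 3.55

Difference = |4.0 - 3.1| = 0.9
Average = (4.0 + 3.1) / 2 = 3.55


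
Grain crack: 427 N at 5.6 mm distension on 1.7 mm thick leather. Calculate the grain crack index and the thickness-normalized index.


Crack index = 427 / 5.6 = 76.3 N/mm
Normalized = 76.3 / 1.7 = 44.9 N/mm per mm


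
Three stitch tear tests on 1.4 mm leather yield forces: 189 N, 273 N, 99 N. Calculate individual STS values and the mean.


STS1 = 135.0 N/mm
STS2 = 195.0 N/mm
STS3 = 70.7 N/mm
Mean = 133.6 N/mm

STS1 = 189 / 1.4 = 135.0 N/mm
STS2 = 273 / 1.4 = 195.0 N/mm
STS3 = 99 / 1.4 = 70.7 N/mm
Mean = (135.0 + 195.0 + 70.7) / 3 = 133.6 N/mm


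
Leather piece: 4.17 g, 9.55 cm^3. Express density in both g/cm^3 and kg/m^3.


0.437 g/cm^3
437 kg/m^3

Density = 4.17 / 9.55 = 0.437 g/cm^3
Convert: 0.437 x 1000 = 437 kg/m^3


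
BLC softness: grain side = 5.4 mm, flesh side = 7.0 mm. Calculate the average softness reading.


6.20 mm


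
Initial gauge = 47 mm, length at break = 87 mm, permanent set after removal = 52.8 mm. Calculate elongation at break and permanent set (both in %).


Elongation at break = (87 - 47) / 47 x 100 = 85.1%
Permanent set = (52.8 - 47) / 47 x 100 = 12.3%


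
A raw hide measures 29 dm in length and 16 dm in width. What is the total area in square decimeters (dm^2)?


464 dm^2


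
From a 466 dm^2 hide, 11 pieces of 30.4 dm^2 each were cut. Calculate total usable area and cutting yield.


Usable area = 334.4 dm^2
Yield = 71.8%

Total usable = 11 x 30.4 = 334.4 dm^2
Yield = 334.4 / 466 x 100 = 71.8%


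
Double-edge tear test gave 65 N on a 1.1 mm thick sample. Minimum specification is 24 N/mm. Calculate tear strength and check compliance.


Tear strength = 65 / 1.1 = 59.1 N/mm
Required minimum = 24 N/mm
Compliant: Yes


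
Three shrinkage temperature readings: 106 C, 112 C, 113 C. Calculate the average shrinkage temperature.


Average = (106 + 112 + 113) / 3
Average = 331 / 3 = 110.3 C


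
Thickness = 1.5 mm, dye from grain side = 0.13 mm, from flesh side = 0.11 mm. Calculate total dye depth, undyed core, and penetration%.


Total dyed = 0.13 + 0.11 = 0.24 mm
Undyed core = 1.5 - 0.24 = 1.26 mm
Penetration = 0.24 / 1.5 x 100 = 16.0%


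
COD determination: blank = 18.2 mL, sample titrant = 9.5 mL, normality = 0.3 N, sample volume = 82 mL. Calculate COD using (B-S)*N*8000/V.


254.6 mg/L


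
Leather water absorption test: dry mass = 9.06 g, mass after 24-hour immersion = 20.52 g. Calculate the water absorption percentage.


Water absorbed = 20.52 - 9.06 = 11.46 g
WA% = 11.46 / 9.06 x 100 = 126.5%


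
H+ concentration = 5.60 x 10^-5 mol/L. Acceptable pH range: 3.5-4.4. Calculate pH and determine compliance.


pH = 4.25
Compliant: Yes


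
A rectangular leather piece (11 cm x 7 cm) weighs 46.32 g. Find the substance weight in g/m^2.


6015.6 g/m^2

Area = 11 x 7 = 77 cm^2
SW = 46.32 / 77 x 10000 = 6015.6 g/m^2


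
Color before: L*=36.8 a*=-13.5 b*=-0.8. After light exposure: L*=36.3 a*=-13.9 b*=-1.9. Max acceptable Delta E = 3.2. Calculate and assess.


Delta E = 1.27
Passes: Yes

dL = -0.5, da = -0.4, db = -1.1
dE = sqrt((-0.5)^2 + (-0.4)^2 + (-1.1)^2) = 1.27
Max = 3.2
Passes: Yes


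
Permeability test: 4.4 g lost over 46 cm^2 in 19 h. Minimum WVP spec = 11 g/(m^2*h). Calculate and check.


WVP = 50.34 g/(m^2*h)
Meets specification: Yes


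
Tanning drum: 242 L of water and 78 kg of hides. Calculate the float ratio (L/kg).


Float ratio = water / hide weight
Ratio = 242 / 78 = 3.1


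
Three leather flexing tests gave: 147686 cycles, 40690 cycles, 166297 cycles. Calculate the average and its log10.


Average = 118224 cycles
log10 = 5.07

Average = (147686 + 40690 + 166297) / 3 = 118224 cycles
log10(118224) = 5.07


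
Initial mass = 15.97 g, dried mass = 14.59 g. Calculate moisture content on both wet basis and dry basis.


Wet basis = 8.6%
Dry basis = 9.5%

Moisture lost = 15.97 - 14.59 = 1.38 g
Wet basis MC = 1.38 / 15.97 x 100 = 8.6%
Dry basis MC = 1.38 / 14.59 x 100 = 9.5%


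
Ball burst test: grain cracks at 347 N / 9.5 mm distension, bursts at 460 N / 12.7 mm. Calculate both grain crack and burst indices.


Crack index = 347 / 9.5 = 36.5 N/mm
Burst index = 460 / 12.7 = 36.2 N/mm


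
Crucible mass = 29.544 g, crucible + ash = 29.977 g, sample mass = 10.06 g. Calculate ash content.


Ash mass = 0.433 g
Ash content = 4.30%

Ash mass = 29.977 - 29.544 = 0.433 g
Ash% = 0.433 / 10.06 x 100 = 4.30%
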